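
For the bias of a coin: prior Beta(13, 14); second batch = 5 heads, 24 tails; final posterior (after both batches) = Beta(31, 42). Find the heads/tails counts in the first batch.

Sequential conjugate updates are equivalent to a single update on the pooled data, so total successes = posterior α − prior α and total failures = posterior β − prior β.
Total across both batches: 31−13=18 heads, 42−14=28 tails.
Subtract the second batch: 18−5=13 heads and 28−24=4 tails.

13 heads and 4 tails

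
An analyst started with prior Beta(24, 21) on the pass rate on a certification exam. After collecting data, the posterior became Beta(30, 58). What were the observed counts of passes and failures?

Under Beta–binomial conjugacy the posterior parameters are (a+s, b+f).
So s = 30 − 24 = 6 and f = 58 − 21 = 37.

6 passes and 37 failures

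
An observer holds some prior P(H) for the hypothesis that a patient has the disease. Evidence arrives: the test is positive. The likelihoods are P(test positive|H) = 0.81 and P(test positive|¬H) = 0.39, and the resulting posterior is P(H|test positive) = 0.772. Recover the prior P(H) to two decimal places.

P(H) = 0.62

Bayes' rule in odds form gives O(H|E) = O(H)·[P(E|H)/P(E|¬H)], hence O(H) = O(H|E)/LR.
Posterior odds = 0.772/(1−0.772) = 3.3860. LR = 0.81/0.39 = 2.0769.
Prior odds = 3.3860/2.0769 = 1.6303, so P(H) = 1.6303/(1+1.6303) ≈ 0.62.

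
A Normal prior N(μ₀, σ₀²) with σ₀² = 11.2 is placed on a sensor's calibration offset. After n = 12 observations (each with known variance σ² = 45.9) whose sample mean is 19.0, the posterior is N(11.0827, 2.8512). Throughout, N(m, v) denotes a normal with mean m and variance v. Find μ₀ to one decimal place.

μ₀ = -12.1

The posterior mean is a precision-weighted average: μ_n = (τ₀μ₀ + τ_data·x̄)/(τ₀+τ_data), with τ₀=1/σ₀² and τ_data=n/σ².
Here τ₀ = 1/11.2 = 0.089286 and τ_data = 12/45.9 = 0.261438, so τ_n = 0.350724.
Rearranging for μ₀: μ₀ = (μ_n·τ_n − τ_data·x̄)/τ₀ = (11.0827·0.350724 − 0.261438·19.0) / 0.089286 = -1.080353/0.089286 ≈ -12.1.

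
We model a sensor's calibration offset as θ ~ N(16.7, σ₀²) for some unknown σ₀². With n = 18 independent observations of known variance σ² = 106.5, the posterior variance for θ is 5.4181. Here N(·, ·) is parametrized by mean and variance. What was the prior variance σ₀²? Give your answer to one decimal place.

σ₀² = 64.3

Posterior precision equals prior precision plus data precision: 1/σ_n² = 1/σ₀² + n/σ².
So 1/σ₀² = 1/5.4181 − 18/106.5 = 0.184567 − 0.169014 = 0.015553.
Hence σ₀² = 1/0.015553 ≈ 64.3.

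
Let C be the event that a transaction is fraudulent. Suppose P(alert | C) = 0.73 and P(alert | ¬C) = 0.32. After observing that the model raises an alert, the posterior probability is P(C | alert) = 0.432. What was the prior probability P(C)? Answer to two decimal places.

P(C) = 0.25

In odds form, posterior odds = prior odds × likelihood ratio, so prior odds = posterior odds ÷ LR.
Posterior odds = 0.432/(1−0.432) = 0.7606. LR = 0.73/0.32 = 2.2812.
Prior odds = 0.7606/2.2812 = 0.3334, so P(C) = 0.3334/(1+0.3334) ≈ 0.25.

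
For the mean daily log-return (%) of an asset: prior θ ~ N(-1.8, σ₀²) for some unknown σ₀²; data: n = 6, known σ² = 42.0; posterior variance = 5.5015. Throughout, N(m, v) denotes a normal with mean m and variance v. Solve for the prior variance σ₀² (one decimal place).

Posterior precision equals prior precision plus data precision: 1/σ_n² = 1/σ₀² + n/σ².
So 1/σ₀² = 1/5.5015 − 6/42.0 = 0.181769 − 0.142857 = 0.038912.
Hence σ₀² = 1/0.038912 ≈ 25.7.

σ₀² = 25.7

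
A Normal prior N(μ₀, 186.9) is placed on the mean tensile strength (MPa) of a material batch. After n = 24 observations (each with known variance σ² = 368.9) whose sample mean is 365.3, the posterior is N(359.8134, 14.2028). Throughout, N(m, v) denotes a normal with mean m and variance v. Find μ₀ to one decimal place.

The posterior mean is a precision-weighted average: μ_n = (τ₀μ₀ + τ_data·x̄)/(τ₀+τ_data), with τ₀=1/σ₀² and τ_data=n/σ².
Here τ₀ = 1/186.9 = 0.005350 and τ_data = 24/368.9 = 0.065058, so τ_n = 0.070408.
Rearranging for μ₀: μ₀ = (μ_n·τ_n − τ_data·x̄)/τ₀ = (359.8134·0.070408 − 0.065058·365.3) / 0.005350 = 1.568054/0.005350 ≈ 293.1.

μ₀ = 293.1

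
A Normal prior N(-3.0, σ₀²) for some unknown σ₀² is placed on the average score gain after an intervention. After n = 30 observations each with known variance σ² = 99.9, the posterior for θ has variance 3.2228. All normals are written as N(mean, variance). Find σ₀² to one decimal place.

For the Normal–Normal model with known σ², precisions add: τ_n = τ₀ + n/σ².
So 1/σ₀² = 1/3.2228 − 30/99.9 = 0.310289 − 0.300300 = 0.009989.
Hence σ₀² = 1/0.009989 ≈ 100.1.

σ₀² = 100.1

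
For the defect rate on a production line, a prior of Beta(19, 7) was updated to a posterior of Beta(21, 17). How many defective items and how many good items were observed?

Beta is conjugate to the binomial likelihood: posterior = Beta(a+s, b+f).
So s = 21 − 19 = 2 and f = 17 − 7 = 10.

2 defective items and 10 good items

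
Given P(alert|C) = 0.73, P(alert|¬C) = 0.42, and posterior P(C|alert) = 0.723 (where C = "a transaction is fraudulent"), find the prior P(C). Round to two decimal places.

Bayes' rule in odds form gives O(C|E) = O(C)·[P(E|C)/P(E|¬C)], hence O(C) = O(C|E)/LR.
Posterior odds = 0.723/(1−0.723) = 2.6101. LR = 0.73/0.42 = 1.7381.
Prior odds = 2.6101/1.7381 = 1.5017, so P(C) = 1.5017/(1+1.5017) ≈ 0.60.

P(C) = 0.60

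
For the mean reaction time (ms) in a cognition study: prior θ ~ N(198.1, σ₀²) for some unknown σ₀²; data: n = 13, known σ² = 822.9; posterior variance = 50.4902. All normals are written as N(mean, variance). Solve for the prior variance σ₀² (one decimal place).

For the Normal–Normal model with known σ², precisions add: τ_n = τ₀ + n/σ².
So 1/σ₀² = 1/50.4902 − 13/822.9 = 0.019806 − 0.015798 = 0.004008.
Hence σ₀² = 1/0.004008 ≈ 249.5.

σ₀² = 249.5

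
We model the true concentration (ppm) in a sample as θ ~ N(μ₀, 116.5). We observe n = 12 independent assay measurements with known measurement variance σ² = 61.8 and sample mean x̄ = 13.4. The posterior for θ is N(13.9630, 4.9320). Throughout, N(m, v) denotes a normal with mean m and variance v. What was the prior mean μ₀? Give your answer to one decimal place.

μ₀ = 26.7

The posterior mean is a precision-weighted average: μ_n = (τ₀μ₀ + τ_data·x̄)/(τ₀+τ_data), with τ₀=1/σ₀² and τ_data=n/σ².
Here τ₀ = 1/116.5 = 0.008584 and τ_data = 12/61.8 = 0.194175, so τ_n = 0.202759.
Rearranging for μ₀: μ₀ = (μ_n·τ_n − τ_data·x̄)/τ₀ = (13.9630·0.202759 − 0.194175·13.4) / 0.008584 = 0.229179/0.008584 ≈ 26.7.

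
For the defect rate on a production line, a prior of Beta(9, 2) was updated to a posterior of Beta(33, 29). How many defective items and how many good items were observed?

24 defective items and 27 good items

Under Beta–binomial conjugacy the posterior parameters are (α+s, β+f).
Match parameters: s=33−9=24, f=29−2=27.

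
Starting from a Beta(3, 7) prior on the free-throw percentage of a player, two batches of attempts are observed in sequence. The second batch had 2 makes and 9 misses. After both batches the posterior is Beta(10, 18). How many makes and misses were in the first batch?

Sequential conjugate updates are equivalent to a single update on the pooled data, so total successes = posterior α − prior α and total failures = posterior β − prior β.
Total across both batches: 10−3=7 makes, 18−7=11 misses.
Subtract the second batch: 7−2=5 makes and 11−9=2 misses.

5 makes and 2 misses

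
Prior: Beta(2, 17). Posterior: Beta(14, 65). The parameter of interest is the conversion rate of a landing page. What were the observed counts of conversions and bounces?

12 conversions and 48 bounces

A Beta(a, b) prior with s successes and f failures in binomial data gives a Beta(a+s, b+f) posterior.
So s = 14 − 2 = 12 and f = 65 − 17 = 48.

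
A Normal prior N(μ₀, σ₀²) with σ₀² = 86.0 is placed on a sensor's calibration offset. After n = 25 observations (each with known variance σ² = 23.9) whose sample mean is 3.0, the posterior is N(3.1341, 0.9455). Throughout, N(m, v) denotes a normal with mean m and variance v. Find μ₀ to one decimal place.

μ₀ = 15.2

The posterior mean is a precision-weighted average: μ_n = (τ₀μ₀ + τ_data·x̄)/(τ₀+τ_data), with τ₀=1/σ₀² and τ_data=n/σ².
Here τ₀ = 1/86.0 = 0.011628 and τ_data = 25/23.9 = 1.046025, so τ_n = 1.057653.
Rearranging for μ₀: μ₀ = (μ_n·τ_n − τ_data·x̄)/τ₀ = (3.1341·1.057653 − 1.046025·3.0) / 0.011628 = 0.176715/0.011628 ≈ 15.2.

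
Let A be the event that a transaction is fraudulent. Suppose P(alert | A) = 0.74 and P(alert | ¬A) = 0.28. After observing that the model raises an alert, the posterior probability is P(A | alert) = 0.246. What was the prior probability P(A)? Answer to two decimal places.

P(A) = 0.11

In odds form, posterior odds = prior odds × likelihood ratio, so prior odds = posterior odds ÷ LR.
Posterior odds = 0.246/(1−0.246) = 0.3263. LR = 0.74/0.28 = 2.6429.
Prior odds = 0.3263/2.6429 = 0.1235, so P(A) = 0.1235/(1+0.1235) ≈ 0.11.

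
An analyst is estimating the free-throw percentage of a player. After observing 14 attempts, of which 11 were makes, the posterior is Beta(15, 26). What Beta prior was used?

Beta(4, 23)

Under Beta–binomial conjugacy the posterior parameters are (α+s, β+f).
Subtract the data counts: 15−11=4, 26−3=23.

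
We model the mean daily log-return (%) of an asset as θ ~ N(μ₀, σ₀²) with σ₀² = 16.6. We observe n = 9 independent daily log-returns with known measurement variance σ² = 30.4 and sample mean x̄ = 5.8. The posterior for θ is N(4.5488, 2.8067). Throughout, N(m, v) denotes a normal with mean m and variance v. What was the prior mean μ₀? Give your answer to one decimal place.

With known observation variance, the Normal–Normal posterior has precision τ_n = τ₀ + n/σ² and mean μ_n = (τ₀μ₀ + (n/σ²)x̄)/τ_n.
Here τ₀ = 1/16.6 = 0.060241 and τ_data = 9/30.4 = 0.296053, so τ_n = 0.356294.
Rearranging for μ₀: μ₀ = (μ_n·τ_n − τ_data·x̄)/τ₀ = (4.5488·0.356294 − 0.296053·5.8) / 0.060241 = -0.096397/0.060241 ≈ -1.6.

μ₀ = -1.6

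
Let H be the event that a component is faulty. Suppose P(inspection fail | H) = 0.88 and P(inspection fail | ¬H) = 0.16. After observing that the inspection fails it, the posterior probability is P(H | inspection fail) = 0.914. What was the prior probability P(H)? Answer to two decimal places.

Bayes' rule in odds form gives O(H|E) = O(H)·[P(E|H)/P(E|¬H)], hence O(H) = O(H|E)/LR.
Posterior odds = 0.914/(1−0.914) = 10.6279. LR = 0.88/0.16 = 5.5000.
Prior odds = 10.6279/5.5000 = 1.9323, so P(H) = 1.9323/(1+1.9323) ≈ 0.66.

P(H) = 0.66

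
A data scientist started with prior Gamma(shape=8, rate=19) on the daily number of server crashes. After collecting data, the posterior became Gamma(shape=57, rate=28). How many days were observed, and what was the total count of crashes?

n = 9 days with total 49 crashes

A Gamma(α, β) prior (rate parametrization) on a Poisson rate with n observations summing to S gives posterior Gamma(α+S, β+n).
Matching: Σxᵢ = 57 − 8 = 49 and n = 28 − 19 = 9.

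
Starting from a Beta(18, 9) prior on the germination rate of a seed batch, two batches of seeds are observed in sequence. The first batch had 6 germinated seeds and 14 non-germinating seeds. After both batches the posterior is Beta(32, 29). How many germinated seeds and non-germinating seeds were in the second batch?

Sequential conjugate updates are equivalent to a single update on the pooled data, so total successes = posterior α − prior α and total failures = posterior β − prior β.
Total across both batches: 32−18=14 germinated seeds, 29−9=20 non-germinating seeds.
Subtract the first batch: 14−6=8 germinated seeds and 20−14=6 non-germinating seeds.

8 germinated seeds and 6 non-germinating seeds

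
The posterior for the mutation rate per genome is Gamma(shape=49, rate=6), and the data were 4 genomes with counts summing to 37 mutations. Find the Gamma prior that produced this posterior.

Gamma(shape=12, rate=2)

A Gamma(α, β) prior (rate parametrization) on a Poisson rate with n observations summing to S gives posterior Gamma(α+S, β+n).
So α = 49 − 37 = 12 and β = 6 − 4 = 2.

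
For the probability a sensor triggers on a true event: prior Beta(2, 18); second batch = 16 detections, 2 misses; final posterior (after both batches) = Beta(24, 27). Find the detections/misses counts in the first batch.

6 detections and 7 misses

Because Beta–binomial updating is additive in the counts, the combined data contributed (α_post−α_prior, β_post−β_prior) successes and failures.
Total across both batches: 24−2=22 detections, 27−18=9 misses.
Subtract the second batch: 22−16=6 detections and 9−2=7 misses.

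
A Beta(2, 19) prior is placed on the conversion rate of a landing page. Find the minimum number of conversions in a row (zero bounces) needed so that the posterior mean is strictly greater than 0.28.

k = 6

After k conversions and 0 bounces the posterior is Beta(2+k, 19), with mean (2+k)/(2+19+k).
Set (2+k)/(21+k) > 0.28 and solve: k > (0.28·21 − 2)/(1 − 0.28) = 5.389.
The smallest integer exceeding 5.389 is 6, and checking k=6: (8)/(27) = 0.2963 > 0.28.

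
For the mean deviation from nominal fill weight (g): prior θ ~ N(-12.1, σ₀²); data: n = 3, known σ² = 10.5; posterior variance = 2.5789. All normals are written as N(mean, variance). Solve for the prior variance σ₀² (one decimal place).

σ₀² = 9.8

For the Normal–Normal model with known σ², precisions add: τ_n = τ₀ + n/σ².
So 1/σ₀² = 1/2.5789 − 3/10.5 = 0.387762 − 0.285714 = 0.102048.
Hence σ₀² = 1/0.102048 ≈ 9.8.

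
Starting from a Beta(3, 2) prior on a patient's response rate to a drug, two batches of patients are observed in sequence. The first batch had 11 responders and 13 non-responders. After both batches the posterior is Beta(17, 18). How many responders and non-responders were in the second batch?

3 responders and 3 non-responders

Sequential conjugate updates are equivalent to a single update on the pooled data, so total successes = posterior α − prior α and total failures = posterior β − prior β.
Total across both batches: 17−3=14 responders, 18−2=16 non-responders.
Subtract the first batch: 14−11=3 responders and 16−13=3 non-responders.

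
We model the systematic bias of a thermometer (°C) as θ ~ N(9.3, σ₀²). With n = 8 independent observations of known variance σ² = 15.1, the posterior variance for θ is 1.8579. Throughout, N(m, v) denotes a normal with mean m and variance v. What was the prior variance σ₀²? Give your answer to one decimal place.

For the Normal–Normal model with known σ², precisions add: τ_n = τ₀ + n/σ².
So 1/σ₀² = 1/1.8579 − 8/15.1 = 0.538242 − 0.529801 = 0.008441.
Hence σ₀² = 1/0.008441 ≈ 118.5.

σ₀² = 118.5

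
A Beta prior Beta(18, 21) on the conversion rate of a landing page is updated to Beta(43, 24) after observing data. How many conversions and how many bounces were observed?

25 conversions and 3 bounces

A Beta(a, b) prior with s successes and f failures in binomial data gives a Beta(a+s, b+f) posterior.
So s = 43 − 18 = 25 and f = 24 − 21 = 3.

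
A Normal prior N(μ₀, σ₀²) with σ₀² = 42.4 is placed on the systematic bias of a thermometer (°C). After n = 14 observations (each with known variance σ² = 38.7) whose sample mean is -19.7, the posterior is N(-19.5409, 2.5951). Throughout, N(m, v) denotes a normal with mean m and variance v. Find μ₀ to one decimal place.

The posterior mean is a precision-weighted average: μ_n = (τ₀μ₀ + τ_data·x̄)/(τ₀+τ_data), with τ₀=1/σ₀² and τ_data=n/σ².
Here τ₀ = 1/42.4 = 0.023585 and τ_data = 14/38.7 = 0.361757, so τ_n = 0.385342.
Rearranging for μ₀: μ₀ = (μ_n·τ_n − τ_data·x̄)/τ₀ = (-19.5409·0.385342 − 0.361757·-19.7) / 0.023585 = -0.403317/0.023585 ≈ -17.1.

μ₀ = -17.1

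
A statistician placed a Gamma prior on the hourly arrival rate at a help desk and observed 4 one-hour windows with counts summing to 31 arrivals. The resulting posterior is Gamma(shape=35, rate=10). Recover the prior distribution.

Gamma–Poisson conjugacy: posterior shape = α + Σxᵢ, posterior rate = β + n.
So α = 35 − 31 = 4 and β = 10 − 4 = 6.

Gamma(shape=4, rate=6)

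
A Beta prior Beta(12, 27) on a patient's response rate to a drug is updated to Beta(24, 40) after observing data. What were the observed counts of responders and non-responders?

Beta is conjugate to the binomial likelihood: posterior = Beta(a+s, b+f).
So s = 24 − 12 = 12 and f = 40 − 27 = 13.

12 responders and 13 non-responders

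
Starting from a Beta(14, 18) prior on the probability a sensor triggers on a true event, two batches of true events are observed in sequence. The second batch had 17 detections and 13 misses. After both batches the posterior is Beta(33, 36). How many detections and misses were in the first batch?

Sequential conjugate updates are equivalent to a single update on the pooled data, so total successes = posterior α − prior α and total failures = posterior β − prior β.
Total across both batches: 33−14=19 detections, 36−18=18 misses.
Subtract the second batch: 19−17=2 detections and 18−13=5 misses.

2 detections and 5 misses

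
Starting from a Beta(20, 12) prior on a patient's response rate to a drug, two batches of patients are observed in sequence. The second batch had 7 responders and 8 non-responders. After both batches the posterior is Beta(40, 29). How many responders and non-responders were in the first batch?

13 responders and 9 non-responders

Because Beta–binomial updating is additive in the counts, the combined data contributed (α_post−α_prior, β_post−β_prior) successes and failures.
Total across both batches: 40−20=20 responders, 29−12=17 non-responders.
Subtract the second batch: 20−7=13 responders and 17−8=9 non-responders.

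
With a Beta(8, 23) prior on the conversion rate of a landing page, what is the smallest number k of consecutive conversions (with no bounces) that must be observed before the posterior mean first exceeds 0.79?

After k conversions and 0 bounces the posterior is Beta(8+k, 23), with mean (8+k)/(8+23+k).
Set (8+k)/(31+k) > 0.79 and solve: k > (0.79·31 − 8)/(1 − 0.79) = 78.524.
The smallest integer exceeding 78.524 is 79.

k = 79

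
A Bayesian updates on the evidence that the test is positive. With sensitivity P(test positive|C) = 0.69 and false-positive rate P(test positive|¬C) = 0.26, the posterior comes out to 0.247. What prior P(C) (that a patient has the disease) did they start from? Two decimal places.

Bayes' rule in odds form gives O(C|E) = O(C)·[P(E|C)/P(E|¬C)], hence O(C) = O(C|E)/LR.
Posterior odds = 0.247/(1−0.247) = 0.3280. LR = 0.69/0.26 = 2.6538.
Prior odds = 0.3280/2.6538 = 0.1236, so P(C) = 0.1236/(1+0.1236) ≈ 0.11.

P(C) = 0.11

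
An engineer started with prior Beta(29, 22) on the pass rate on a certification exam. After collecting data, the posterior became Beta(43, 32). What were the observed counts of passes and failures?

14 passes and 10 failures

Under Beta–binomial conjugacy the posterior parameters are (α+s, β+f).
So s = 43 − 29 = 14 and f = 32 − 22 = 10.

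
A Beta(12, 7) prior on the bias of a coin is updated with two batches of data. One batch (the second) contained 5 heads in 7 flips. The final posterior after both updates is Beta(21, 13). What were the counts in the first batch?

4 heads and 4 tails

Because Beta–binomial updating is additive in the counts, the combined data contributed (α_post−α_prior, β_post−β_prior) successes and failures.
Total across both batches: 21−12=9 heads, 13−7=6 tails.
Subtract the second batch: 9−5=4 heads and 6−2=4 tails.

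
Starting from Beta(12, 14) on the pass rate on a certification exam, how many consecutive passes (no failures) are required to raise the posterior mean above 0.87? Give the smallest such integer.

After k passes and 0 failures the posterior is Beta(12+k, 14), with mean (12+k)/(12+14+k).
Set (12+k)/(26+k) > 0.87 and solve: k > (0.87·26 − 12)/(1 − 0.87) = 81.692.
The smallest integer exceeding 81.692 is 82, and checking k=82: (94)/(108) = 0.8704 > 0.87.

k = 82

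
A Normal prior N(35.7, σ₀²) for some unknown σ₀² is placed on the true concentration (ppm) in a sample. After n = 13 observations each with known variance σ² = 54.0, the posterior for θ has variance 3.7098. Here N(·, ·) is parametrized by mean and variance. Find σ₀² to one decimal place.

σ₀² = 34.7

Posterior precision equals prior precision plus data precision: 1/σ_n² = 1/σ₀² + n/σ².
So 1/σ₀² = 1/3.7098 − 13/54.0 = 0.269556 − 0.240741 = 0.028815.
Hence σ₀² = 1/0.028815 ≈ 34.7.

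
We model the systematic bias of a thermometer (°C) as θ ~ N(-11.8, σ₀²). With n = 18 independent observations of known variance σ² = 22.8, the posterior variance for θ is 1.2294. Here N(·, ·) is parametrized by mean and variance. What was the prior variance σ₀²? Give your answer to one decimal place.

σ₀² = 41.8

Posterior precision equals prior precision plus data precision: 1/σ_n² = 1/σ₀² + n/σ².
So 1/σ₀² = 1/1.2294 − 18/22.8 = 0.813405 − 0.789474 = 0.023931.
Hence σ₀² = 1/0.023931 ≈ 41.8.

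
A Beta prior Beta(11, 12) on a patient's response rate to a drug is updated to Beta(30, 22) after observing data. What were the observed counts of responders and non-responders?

Beta is conjugate to the binomial likelihood: posterior = Beta(α+s, β+f).
Match parameters: s=30−11=19, f=22−12=10.

19 responders and 10 non-responders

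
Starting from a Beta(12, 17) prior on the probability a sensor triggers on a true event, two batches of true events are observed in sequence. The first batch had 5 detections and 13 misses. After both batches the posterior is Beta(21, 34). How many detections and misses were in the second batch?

Sequential conjugate updates are equivalent to a single update on the pooled data, so total successes = posterior α − prior α and total failures = posterior β − prior β.
Total across both batches: 21−12=9 detections, 34−17=17 misses.
Subtract the first batch: 9−5=4 detections and 17−13=4 misses.

4 detections and 4 misses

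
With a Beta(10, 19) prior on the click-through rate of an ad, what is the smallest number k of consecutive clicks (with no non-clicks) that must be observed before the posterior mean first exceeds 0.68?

k = 31

After k clicks and 0 non-clicks the posterior is Beta(10+k, 19), with mean (10+k)/(10+19+k).
Set (10+k)/(29+k) > 0.68 and solve: k > (0.68·29 − 10)/(1 − 0.68) = 30.375.
The smallest integer exceeding 30.375 is 31.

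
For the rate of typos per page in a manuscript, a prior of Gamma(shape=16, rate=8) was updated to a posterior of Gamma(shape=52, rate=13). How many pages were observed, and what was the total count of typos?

n = 5 pages with total 36 typos

Gamma–Poisson conjugacy: posterior shape = α + Σxᵢ, posterior rate = β + n.
Matching: Σxᵢ = 52 − 16 = 36 and n = 13 − 8 = 5.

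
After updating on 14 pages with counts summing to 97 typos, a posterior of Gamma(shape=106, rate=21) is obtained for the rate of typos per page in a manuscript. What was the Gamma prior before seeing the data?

Gamma(shape=9, rate=7)

A Gamma(α, β) prior (rate parametrization) on a Poisson rate with n observations summing to S gives posterior Gamma(α+S, β+n).
So α = 106 − 97 = 9 and β = 21 − 14 = 7.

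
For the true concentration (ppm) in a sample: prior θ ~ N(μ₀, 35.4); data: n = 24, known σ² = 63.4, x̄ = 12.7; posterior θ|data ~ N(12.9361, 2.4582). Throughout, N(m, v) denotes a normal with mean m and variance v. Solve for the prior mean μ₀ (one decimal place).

With known observation variance, the Normal–Normal posterior has precision τ_n = τ₀ + n/σ² and mean μ_n = (τ₀μ₀ + (n/σ²)x̄)/τ_n.
Here τ₀ = 1/35.4 = 0.028249 and τ_data = 24/63.4 = 0.378549, so τ_n = 0.406798.
Rearranging for μ₀: μ₀ = (μ_n·τ_n − τ_data·x̄)/τ₀ = (12.9361·0.406798 − 0.378549·12.7) / 0.028249 = 0.454807/0.028249 ≈ 16.1.

μ₀ = 16.1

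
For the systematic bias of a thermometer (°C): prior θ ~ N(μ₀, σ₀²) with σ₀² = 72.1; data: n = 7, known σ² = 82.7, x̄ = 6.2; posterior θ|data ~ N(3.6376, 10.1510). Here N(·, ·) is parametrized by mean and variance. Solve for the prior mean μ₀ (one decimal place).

μ₀ = -12.0

The posterior mean is a precision-weighted average: μ_n = (τ₀μ₀ + τ_data·x̄)/(τ₀+τ_data), with τ₀=1/σ₀² and τ_data=n/σ².
Here τ₀ = 1/72.1 = 0.013870 and τ_data = 7/82.7 = 0.084643, so τ_n = 0.098513.
Rearranging for μ₀: μ₀ = (μ_n·τ_n − τ_data·x̄)/τ₀ = (3.6376·0.098513 − 0.084643·6.2) / 0.013870 = -0.166436/0.013870 ≈ -12.0.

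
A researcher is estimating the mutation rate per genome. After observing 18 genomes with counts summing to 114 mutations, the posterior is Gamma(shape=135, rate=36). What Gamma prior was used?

Gamma–Poisson conjugacy: posterior shape = α + Σxᵢ, posterior rate = β + n.
So α = 135 − 114 = 21 and β = 36 − 18 = 18.

Gamma(shape=21, rate=18)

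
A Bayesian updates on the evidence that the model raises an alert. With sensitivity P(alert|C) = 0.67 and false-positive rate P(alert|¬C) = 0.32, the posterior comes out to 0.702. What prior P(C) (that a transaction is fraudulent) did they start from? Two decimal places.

P(C) = 0.53

In odds form, posterior odds = prior odds × likelihood ratio, so prior odds = posterior odds ÷ LR.
Posterior odds = 0.702/(1−0.702) = 2.3557. LR = 0.67/0.32 = 2.0938.
Prior odds = 2.3557/2.0938 = 1.1251, so P(C) = 1.1251/(1+1.1251) ≈ 0.53.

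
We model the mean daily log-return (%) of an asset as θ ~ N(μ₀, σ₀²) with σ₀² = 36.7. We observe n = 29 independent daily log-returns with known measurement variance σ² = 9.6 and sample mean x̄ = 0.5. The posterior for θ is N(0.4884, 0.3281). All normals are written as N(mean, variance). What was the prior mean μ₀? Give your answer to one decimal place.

The posterior mean is a precision-weighted average: μ_n = (τ₀μ₀ + τ_data·x̄)/(τ₀+τ_data), with τ₀=1/σ₀² and τ_data=n/σ².
Here τ₀ = 1/36.7 = 0.027248 and τ_data = 29/9.6 = 3.020833, so τ_n = 3.048081.
Rearranging for μ₀: μ₀ = (μ_n·τ_n − τ_data·x̄)/τ₀ = (0.4884·3.048081 − 3.020833·0.5) / 0.027248 = -0.021734/0.027248 ≈ -0.8.

μ₀ = -0.8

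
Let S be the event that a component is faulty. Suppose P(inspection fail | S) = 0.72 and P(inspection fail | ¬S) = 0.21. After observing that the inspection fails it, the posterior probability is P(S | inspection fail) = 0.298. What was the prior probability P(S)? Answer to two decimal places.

P(S) = 0.11

Bayes' rule in odds form gives O(S|E) = O(S)·[P(E|S)/P(E|¬S)], hence O(S) = O(S|E)/LR.
Posterior odds = 0.298/(1−0.298) = 0.4245. LR = 0.72/0.21 = 3.4286.
Prior odds = 0.4245/3.4286 = 0.1238, so P(S) = 0.1238/(1+0.1238) ≈ 0.11.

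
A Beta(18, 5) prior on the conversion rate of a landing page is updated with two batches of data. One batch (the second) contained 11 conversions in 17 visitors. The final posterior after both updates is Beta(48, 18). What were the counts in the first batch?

Sequential conjugate updates are equivalent to a single update on the pooled data, so total successes = posterior α − prior α and total failures = posterior β − prior β.
Total across both batches: 48−18=30 conversions, 18−5=13 bounces.
Subtract the second batch: 30−11=19 conversions and 13−6=7 bounces.

19 conversions and 7 bounces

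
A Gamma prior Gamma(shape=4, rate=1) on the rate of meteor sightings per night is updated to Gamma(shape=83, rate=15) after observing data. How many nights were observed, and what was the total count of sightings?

Gamma–Poisson conjugacy: posterior shape = α + Σxᵢ, posterior rate = β + n.
Matching: Σxᵢ = 83 − 4 = 79 and n = 15 − 1 = 14.

n = 14 nights with total 79 sightings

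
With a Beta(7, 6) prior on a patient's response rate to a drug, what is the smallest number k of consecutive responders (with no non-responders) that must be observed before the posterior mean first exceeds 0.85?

k = 28

After k responders and 0 non-responders the posterior is Beta(7+k, 6), with mean (7+k)/(7+6+k).
Set (7+k)/(13+k) > 0.85 and solve: k > (0.85·13 − 7)/(1 − 0.85) = 27.000.
The smallest integer exceeding 27.000 is 28, and checking k=28: (35)/(41) = 0.8537 > 0.85.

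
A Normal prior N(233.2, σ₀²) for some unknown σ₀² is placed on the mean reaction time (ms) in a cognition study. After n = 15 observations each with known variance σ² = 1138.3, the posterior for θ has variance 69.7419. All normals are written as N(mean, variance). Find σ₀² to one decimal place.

σ₀² = 861.3

For the Normal–Normal model with known σ², precisions add: τ_n = τ₀ + n/σ².
So 1/σ₀² = 1/69.7419 − 15/1138.3 = 0.014339 − 0.013178 = 0.001161.
Hence σ₀² = 1/0.001161 ≈ 861.3.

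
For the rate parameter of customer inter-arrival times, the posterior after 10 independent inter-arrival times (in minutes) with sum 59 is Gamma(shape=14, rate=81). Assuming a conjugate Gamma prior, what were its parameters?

For an exponential likelihood with a Gamma(α, β) prior on the rate, n observations with total T give posterior Gamma(α+n, β+T).
So α = 14 − 10 = 4 and β = 81 − 59 = 22.

Gamma(shape=4, rate=22)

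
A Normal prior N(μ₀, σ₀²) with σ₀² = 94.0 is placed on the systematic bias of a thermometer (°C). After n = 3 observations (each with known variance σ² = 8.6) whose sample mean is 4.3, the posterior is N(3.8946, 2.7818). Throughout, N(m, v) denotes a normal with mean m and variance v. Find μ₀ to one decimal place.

The posterior mean is a precision-weighted average: μ_n = (τ₀μ₀ + τ_data·x̄)/(τ₀+τ_data), with τ₀=1/σ₀² and τ_data=n/σ².
Here τ₀ = 1/94.0 = 0.010638 and τ_data = 3/8.6 = 0.348837, so τ_n = 0.359475.
Rearranging for μ₀: μ₀ = (μ_n·τ_n − τ_data·x̄)/τ₀ = (3.8946·0.359475 − 0.348837·4.3) / 0.010638 = -0.099988/0.010638 ≈ -9.4.

μ₀ = -9.4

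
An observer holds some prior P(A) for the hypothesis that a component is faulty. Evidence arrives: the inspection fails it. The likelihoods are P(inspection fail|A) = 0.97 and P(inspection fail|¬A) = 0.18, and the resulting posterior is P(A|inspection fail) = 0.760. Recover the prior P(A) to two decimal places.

P(A) = 0.37

In odds form, posterior odds = prior odds × likelihood ratio, so prior odds = posterior odds ÷ LR.
Posterior odds = 0.760/(1−0.760) = 3.1667. LR = 0.97/0.18 = 5.3889.
Prior odds = 3.1667/5.3889 = 0.5876, so P(A) = 0.5876/(1+0.5876) ≈ 0.37.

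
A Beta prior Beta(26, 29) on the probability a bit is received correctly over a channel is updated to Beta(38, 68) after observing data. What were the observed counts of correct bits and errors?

Under Beta–binomial conjugacy the posterior parameters are (a+s, b+f).
So s = 38 − 26 = 12 and f = 68 − 29 = 39.

12 correct bits and 39 errors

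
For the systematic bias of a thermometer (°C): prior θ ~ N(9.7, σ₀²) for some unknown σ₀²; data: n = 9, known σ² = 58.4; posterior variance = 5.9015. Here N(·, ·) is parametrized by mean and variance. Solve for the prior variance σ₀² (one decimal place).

Posterior precision equals prior precision plus data precision: 1/σ_n² = 1/σ₀² + n/σ².
So 1/σ₀² = 1/5.9015 − 9/58.4 = 0.169448 − 0.154110 = 0.015338.
Hence σ₀² = 1/0.015338 ≈ 65.2.

σ₀² = 65.2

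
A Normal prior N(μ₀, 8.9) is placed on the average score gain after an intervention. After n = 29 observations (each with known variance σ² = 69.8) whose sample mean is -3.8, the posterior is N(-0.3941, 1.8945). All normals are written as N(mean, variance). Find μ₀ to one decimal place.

μ₀ = 12.2

The posterior mean is a precision-weighted average: μ_n = (τ₀μ₀ + τ_data·x̄)/(τ₀+τ_data), with τ₀=1/σ₀² and τ_data=n/σ².
Here τ₀ = 1/8.9 = 0.112360 and τ_data = 29/69.8 = 0.415473, so τ_n = 0.527833.
Rearranging for μ₀: μ₀ = (μ_n·τ_n − τ_data·x̄)/τ₀ = (-0.3941·0.527833 − 0.415473·-3.8) / 0.112360 = 1.370778/0.112360 ≈ 12.2.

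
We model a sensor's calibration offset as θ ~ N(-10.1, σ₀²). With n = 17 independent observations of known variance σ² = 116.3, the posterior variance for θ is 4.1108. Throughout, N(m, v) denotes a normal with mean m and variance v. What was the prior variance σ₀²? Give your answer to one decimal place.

σ₀² = 10.3

Posterior precision equals prior precision plus data precision: 1/σ_n² = 1/σ₀² + n/σ².
So 1/σ₀² = 1/4.1108 − 17/116.3 = 0.243262 − 0.146174 = 0.097088.
Hence σ₀² = 1/0.097088 ≈ 10.3.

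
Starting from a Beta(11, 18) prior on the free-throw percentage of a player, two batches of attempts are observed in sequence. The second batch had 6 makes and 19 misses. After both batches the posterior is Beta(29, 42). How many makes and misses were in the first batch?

12 makes and 5 misses

Sequential conjugate updates are equivalent to a single update on the pooled data, so total successes = posterior α − prior α and total failures = posterior β − prior β.
Total across both batches: 29−11=18 makes, 42−18=24 misses.
Subtract the second batch: 18−6=12 makes and 24−19=5 misses.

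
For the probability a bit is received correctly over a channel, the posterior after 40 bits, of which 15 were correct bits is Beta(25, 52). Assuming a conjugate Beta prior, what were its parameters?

Beta(10, 27)

Beta is conjugate to the binomial likelihood: posterior = Beta(α+s, β+f).
Subtract the data counts: 25−15=10, 52−25=27.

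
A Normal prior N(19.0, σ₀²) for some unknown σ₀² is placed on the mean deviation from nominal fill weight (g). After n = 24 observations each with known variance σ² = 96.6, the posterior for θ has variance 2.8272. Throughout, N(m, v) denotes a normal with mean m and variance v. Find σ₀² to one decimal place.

σ₀² = 9.5

For the Normal–Normal model with known σ², precisions add: τ_n = τ₀ + n/σ².
So 1/σ₀² = 1/2.8272 − 24/96.6 = 0.353707 − 0.248447 = 0.105260.
Hence σ₀² = 1/0.105260 ≈ 9.5.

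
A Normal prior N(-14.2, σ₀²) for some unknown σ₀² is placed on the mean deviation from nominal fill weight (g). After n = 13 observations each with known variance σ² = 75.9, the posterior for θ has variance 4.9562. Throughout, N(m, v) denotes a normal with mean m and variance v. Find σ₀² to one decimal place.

For the Normal–Normal model with known σ², precisions add: τ_n = τ₀ + n/σ².
So 1/σ₀² = 1/4.9562 − 13/75.9 = 0.201767 − 0.171278 = 0.030489.
Hence σ₀² = 1/0.030489 ≈ 32.8.

σ₀² = 32.8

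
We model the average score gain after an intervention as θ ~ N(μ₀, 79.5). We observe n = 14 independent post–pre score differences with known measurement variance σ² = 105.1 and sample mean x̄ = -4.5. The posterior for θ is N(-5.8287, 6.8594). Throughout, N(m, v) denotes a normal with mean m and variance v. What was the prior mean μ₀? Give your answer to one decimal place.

μ₀ = -19.9

With known observation variance, the Normal–Normal posterior has precision τ_n = τ₀ + n/σ² and mean μ_n = (τ₀μ₀ + (n/σ²)x̄)/τ_n.
Here τ₀ = 1/79.5 = 0.012579 and τ_data = 14/105.1 = 0.133206, so τ_n = 0.145785.
Rearranging for μ₀: μ₀ = (μ_n·τ_n − τ_data·x̄)/τ₀ = (-5.8287·0.145785 − 0.133206·-4.5) / 0.012579 = -0.250310/0.012579 ≈ -19.9.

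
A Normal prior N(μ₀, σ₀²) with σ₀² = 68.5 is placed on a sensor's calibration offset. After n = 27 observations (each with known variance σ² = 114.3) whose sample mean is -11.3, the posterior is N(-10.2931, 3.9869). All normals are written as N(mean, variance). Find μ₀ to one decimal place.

μ₀ = 6.0

The posterior mean is a precision-weighted average: μ_n = (τ₀μ₀ + τ_data·x̄)/(τ₀+τ_data), with τ₀=1/σ₀² and τ_data=n/σ².
Here τ₀ = 1/68.5 = 0.014599 and τ_data = 27/114.3 = 0.236220, so τ_n = 0.250819.
Rearranging for μ₀: μ₀ = (μ_n·τ_n − τ_data·x̄)/τ₀ = (-10.2931·0.250819 − 0.236220·-11.3) / 0.014599 = 0.087581/0.014599 ≈ 6.0.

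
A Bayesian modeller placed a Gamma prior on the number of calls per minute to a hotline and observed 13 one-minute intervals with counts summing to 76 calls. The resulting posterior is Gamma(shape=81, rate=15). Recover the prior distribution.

Gamma(shape=5, rate=2)

Gamma–Poisson conjugacy: posterior shape = α + Σxᵢ, posterior rate = β + n.
So α = 81 − 76 = 5 and β = 15 − 13 = 2.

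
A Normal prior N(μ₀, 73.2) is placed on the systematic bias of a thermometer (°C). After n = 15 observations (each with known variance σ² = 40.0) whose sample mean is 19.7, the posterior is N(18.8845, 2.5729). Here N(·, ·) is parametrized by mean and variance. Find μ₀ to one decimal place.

μ₀ = -3.5

With known observation variance, the Normal–Normal posterior has precision τ_n = τ₀ + n/σ² and mean μ_n = (τ₀μ₀ + (n/σ²)x̄)/τ_n.
Here τ₀ = 1/73.2 = 0.013661 and τ_data = 15/40.0 = 0.375000, so τ_n = 0.388661.
Rearranging for μ₀: μ₀ = (μ_n·τ_n − τ_data·x̄)/τ₀ = (18.8845·0.388661 − 0.375000·19.7) / 0.013661 = -0.047831/0.013661 ≈ -3.5.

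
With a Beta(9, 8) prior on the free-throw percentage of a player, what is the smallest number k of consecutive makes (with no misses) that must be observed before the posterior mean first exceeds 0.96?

After k makes and 0 misses the posterior is Beta(9+k, 8), with mean (9+k)/(9+8+k).
Set (9+k)/(17+k) > 0.96 and solve: k > (0.96·17 − 9)/(1 − 0.96) = 183.000.
The smallest integer exceeding 183.000 is 184, and checking k=184: (193)/(201) = 0.9602 > 0.96.

k = 184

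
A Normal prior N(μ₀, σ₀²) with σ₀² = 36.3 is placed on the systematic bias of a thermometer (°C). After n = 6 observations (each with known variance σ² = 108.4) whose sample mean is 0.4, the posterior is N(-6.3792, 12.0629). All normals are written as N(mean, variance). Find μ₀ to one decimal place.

The posterior mean is a precision-weighted average: μ_n = (τ₀μ₀ + τ_data·x̄)/(τ₀+τ_data), with τ₀=1/σ₀² and τ_data=n/σ².
Here τ₀ = 1/36.3 = 0.027548 and τ_data = 6/108.4 = 0.055351, so τ_n = 0.082899.
Rearranging for μ₀: μ₀ = (μ_n·τ_n − τ_data·x̄)/τ₀ = (-6.3792·0.082899 − 0.055351·0.4) / 0.027548 = -0.550970/0.027548 ≈ -20.0.

μ₀ = -20.0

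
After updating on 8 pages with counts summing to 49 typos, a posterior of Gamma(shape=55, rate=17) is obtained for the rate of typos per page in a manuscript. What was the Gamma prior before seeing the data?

Gamma–Poisson conjugacy: posterior shape = α + Σxᵢ, posterior rate = β + n.
So α = 55 − 49 = 6 and β = 17 − 8 = 9.

Gamma(shape=6, rate=9)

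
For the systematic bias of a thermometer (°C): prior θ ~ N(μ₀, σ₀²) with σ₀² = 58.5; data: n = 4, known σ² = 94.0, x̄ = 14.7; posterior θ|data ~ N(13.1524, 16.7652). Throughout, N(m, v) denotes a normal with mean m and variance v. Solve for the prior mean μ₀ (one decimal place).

μ₀ = 9.3

The posterior mean is a precision-weighted average: μ_n = (τ₀μ₀ + τ_data·x̄)/(τ₀+τ_data), with τ₀=1/σ₀² and τ_data=n/σ².
Here τ₀ = 1/58.5 = 0.017094 and τ_data = 4/94.0 = 0.042553, so τ_n = 0.059647.
Rearranging for μ₀: μ₀ = (μ_n·τ_n − τ_data·x̄)/τ₀ = (13.1524·0.059647 − 0.042553·14.7) / 0.017094 = 0.158972/0.017094 ≈ 9.3.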